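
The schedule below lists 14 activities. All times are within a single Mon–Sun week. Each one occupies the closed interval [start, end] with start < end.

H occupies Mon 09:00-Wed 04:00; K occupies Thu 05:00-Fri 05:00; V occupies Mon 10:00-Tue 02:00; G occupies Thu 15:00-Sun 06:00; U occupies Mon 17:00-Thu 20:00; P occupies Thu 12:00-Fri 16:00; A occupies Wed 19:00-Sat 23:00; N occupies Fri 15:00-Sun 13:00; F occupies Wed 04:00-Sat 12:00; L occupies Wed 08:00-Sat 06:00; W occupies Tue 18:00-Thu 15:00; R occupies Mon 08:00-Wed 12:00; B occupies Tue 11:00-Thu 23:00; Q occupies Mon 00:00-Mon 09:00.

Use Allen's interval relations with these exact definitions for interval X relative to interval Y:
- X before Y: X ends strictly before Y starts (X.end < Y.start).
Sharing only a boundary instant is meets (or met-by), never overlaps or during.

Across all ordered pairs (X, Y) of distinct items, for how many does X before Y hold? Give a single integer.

35

Checking all 182 ordered pairs for relation 'before'; matching pairs in alphabetical order:
(B, N): B before N ✓
(H, A): H before A ✓
(H, G): H before G ✓
(H, K): H before K ✓
(H, L): H before L ✓
(H, N): H before N ✓
(H, P): H before P ✓
(K, N): K before N ✓
(Q, A): Q before A ✓
(Q, B): Q before B ✓
(Q, F): Q before F ✓
(Q, G): Q before G ✓
(Q, K): Q before K ✓
(Q, L): Q before L ✓
(Q, N): Q before N ✓
(Q, P): Q before P ✓
(Q, U): Q before U ✓
(Q, V): Q before V ✓
(Q, W): Q before W ✓
(R, A): R before A ✓
(R, G): R before G ✓
(R, K): R before K ✓
(R, N): R before N ✓
(R, P): R before P ✓
... plus 11 further pairs not listed.
Count: 35.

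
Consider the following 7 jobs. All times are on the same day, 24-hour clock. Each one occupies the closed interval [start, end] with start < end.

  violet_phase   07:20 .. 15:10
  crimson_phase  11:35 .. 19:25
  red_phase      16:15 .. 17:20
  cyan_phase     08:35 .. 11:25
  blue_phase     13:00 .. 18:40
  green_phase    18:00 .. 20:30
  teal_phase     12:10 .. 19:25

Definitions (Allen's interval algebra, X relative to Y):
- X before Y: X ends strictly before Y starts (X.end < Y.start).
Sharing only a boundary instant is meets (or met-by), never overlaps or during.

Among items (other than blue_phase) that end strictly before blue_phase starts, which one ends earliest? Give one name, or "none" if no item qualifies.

Target blue_phase = [13:00, 18:40].
crimson_phase [11:35, 19:25] → contains → excluded.
cyan_phase [08:35, 11:25] → before → candidate.
green_phase [18:00, 20:30] → overlapped-by → excluded.
red_phase [16:15, 17:20] → during → excluded.
teal_phase [12:10, 19:25] → contains → excluded.
violet_phase [07:20, 15:10] → overlaps → excluded.
Among candidates, earliest end is 11:25 → cyan_phase.

cyan_phase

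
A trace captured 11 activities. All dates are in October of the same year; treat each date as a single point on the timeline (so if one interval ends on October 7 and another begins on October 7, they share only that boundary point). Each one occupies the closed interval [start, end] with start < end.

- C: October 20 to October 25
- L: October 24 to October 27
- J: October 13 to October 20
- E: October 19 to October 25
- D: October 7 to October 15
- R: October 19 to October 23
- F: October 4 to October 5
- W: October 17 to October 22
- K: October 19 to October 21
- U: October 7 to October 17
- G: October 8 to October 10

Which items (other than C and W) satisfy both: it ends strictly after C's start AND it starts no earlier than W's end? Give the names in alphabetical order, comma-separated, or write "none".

Conditions: its end is strictly after C's start (X.end > October 20) AND its start is no earlier than W's end (X.start >= October 22).
D: end October 15 > October 20? ✗; start October 7 >= October 22? ✗ → no.
E: end October 25 > October 20? ✓; start October 19 >= October 22? ✗ → no.
F: end October 5 > October 20? ✗; start October 4 >= October 22? ✗ → no.
G: end October 10 > October 20? ✗; start October 8 >= October 22? ✗ → no.
J: end October 20 > October 20? ✗; start October 13 >= October 22? ✗ → no.
K: end October 21 > October 20? ✓; start October 19 >= October 22? ✗ → no.
L: end October 27 > October 20? ✓; start October 24 >= October 22? ✓ → yes.
R: end October 23 > October 20? ✓; start October 19 >= October 22? ✗ → no.
U: end October 17 > October 20? ✗; start October 7 >= October 22? ✗ → no.
Result: L.

L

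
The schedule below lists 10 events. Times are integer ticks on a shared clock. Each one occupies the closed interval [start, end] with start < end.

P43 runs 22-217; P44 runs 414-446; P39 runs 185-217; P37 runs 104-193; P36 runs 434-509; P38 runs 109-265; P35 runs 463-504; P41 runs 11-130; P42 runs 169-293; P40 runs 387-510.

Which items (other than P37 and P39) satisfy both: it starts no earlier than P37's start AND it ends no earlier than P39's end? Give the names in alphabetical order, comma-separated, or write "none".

Conditions: its start is no earlier than P37's start (X.start >= 104) AND its end is no earlier than P39's end (X.end >= 217).
P35: start 463 >= 104? ✓; end 504 >= 217? ✓ → yes.
P36: start 434 >= 104? ✓; end 509 >= 217? ✓ → yes.
P38: start 109 >= 104? ✓; end 265 >= 217? ✓ → yes.
P40: start 387 >= 104? ✓; end 510 >= 217? ✓ → yes.
P41: start 11 >= 104? ✗; end 130 >= 217? ✗ → no.
P42: start 169 >= 104? ✓; end 293 >= 217? ✓ → yes.
P43: start 22 >= 104? ✗; end 217 >= 217? ✓ → no.
P44: start 414 >= 104? ✓; end 446 >= 217? ✓ → yes.
Result: P35, P36, P38, P40, P42, P44.

P35, P36, P38, P40, P42, P44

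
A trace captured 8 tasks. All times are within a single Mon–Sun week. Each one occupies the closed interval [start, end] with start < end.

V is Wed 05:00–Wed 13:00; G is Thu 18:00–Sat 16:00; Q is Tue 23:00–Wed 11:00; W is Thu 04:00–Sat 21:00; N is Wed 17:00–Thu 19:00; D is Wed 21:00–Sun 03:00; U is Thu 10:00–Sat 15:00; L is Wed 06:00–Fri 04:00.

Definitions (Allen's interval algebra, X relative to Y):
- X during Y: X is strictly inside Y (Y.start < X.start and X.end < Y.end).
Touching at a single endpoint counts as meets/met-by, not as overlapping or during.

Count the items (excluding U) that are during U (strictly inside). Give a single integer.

0

Target U = [Thu 10:00, Sat 15:00].
D [Wed 21:00, Sun 03:00] → contains → no.
G [Thu 18:00, Sat 16:00] → overlapped-by → no.
L [Wed 06:00, Fri 04:00] → overlaps → no.
N [Wed 17:00, Thu 19:00] → overlaps → no.
Q [Tue 23:00, Wed 11:00] → before → no.
V [Wed 05:00, Wed 13:00] → before → no.
W [Thu 04:00, Sat 21:00] → contains → no.
Total: 0.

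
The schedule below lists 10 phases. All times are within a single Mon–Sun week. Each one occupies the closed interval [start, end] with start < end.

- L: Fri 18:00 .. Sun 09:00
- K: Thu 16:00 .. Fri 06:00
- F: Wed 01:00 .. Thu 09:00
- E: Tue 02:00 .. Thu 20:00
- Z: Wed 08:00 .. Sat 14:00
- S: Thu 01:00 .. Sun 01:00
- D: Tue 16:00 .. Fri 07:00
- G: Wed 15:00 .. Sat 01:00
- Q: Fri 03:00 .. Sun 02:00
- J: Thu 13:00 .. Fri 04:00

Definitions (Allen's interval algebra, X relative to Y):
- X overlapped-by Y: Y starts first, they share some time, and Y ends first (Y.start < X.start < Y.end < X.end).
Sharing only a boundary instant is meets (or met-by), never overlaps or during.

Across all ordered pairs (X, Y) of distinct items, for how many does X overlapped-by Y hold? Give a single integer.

25

Checking all 90 ordered pairs for relation 'overlapped-by'; matching pairs in alphabetical order:
(D, E): D overlapped-by E ✓
(G, D): G overlapped-by D ✓
(G, E): G overlapped-by E ✓
(G, F): G overlapped-by F ✓
(J, E): J overlapped-by E ✓
(K, E): K overlapped-by E ✓
(K, J): K overlapped-by J ✓
(L, G): L overlapped-by G ✓
(L, Q): L overlapped-by Q ✓
(L, S): L overlapped-by S ✓
(L, Z): L overlapped-by Z ✓
(Q, D): Q overlapped-by D ✓
(Q, G): Q overlapped-by G ✓
(Q, J): Q overlapped-by J ✓
(Q, K): Q overlapped-by K ✓
(Q, S): Q overlapped-by S ✓
(Q, Z): Q overlapped-by Z ✓
(S, D): S overlapped-by D ✓
(S, E): S overlapped-by E ✓
(S, F): S overlapped-by F ✓
(S, G): S overlapped-by G ✓
(S, Z): S overlapped-by Z ✓
(Z, D): Z overlapped-by D ✓
(Z, E): Z overlapped-by E ✓
... plus 1 further pairs not listed.
Count: 25.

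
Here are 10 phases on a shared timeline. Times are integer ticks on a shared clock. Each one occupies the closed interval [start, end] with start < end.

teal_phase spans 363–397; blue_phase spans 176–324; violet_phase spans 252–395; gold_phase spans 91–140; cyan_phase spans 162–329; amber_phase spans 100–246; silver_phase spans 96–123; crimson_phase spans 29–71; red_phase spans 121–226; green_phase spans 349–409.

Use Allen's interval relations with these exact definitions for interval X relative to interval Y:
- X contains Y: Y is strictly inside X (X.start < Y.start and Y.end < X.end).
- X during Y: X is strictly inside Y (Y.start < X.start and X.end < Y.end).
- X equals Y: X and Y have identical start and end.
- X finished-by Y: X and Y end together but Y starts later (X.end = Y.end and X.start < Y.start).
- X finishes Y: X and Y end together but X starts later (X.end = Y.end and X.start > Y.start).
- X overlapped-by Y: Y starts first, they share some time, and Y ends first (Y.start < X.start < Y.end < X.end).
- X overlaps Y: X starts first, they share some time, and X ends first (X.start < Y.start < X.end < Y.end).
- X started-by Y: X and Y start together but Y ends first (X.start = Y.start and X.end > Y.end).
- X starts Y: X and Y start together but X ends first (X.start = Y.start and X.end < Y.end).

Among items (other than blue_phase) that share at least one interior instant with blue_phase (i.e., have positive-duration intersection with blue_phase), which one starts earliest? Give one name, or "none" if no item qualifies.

amber_phase

Target blue_phase = [176, 324].
amber_phase [100, 246] → overlaps → candidate.
crimson_phase [29, 71] → before → excluded.
cyan_phase [162, 329] → contains → candidate.
gold_phase [91, 140] → before → excluded.
green_phase [349, 409] → after → excluded.
red_phase [121, 226] → overlaps → candidate.
silver_phase [96, 123] → before → excluded.
teal_phase [363, 397] → after → excluded.
violet_phase [252, 395] → overlapped-by → candidate.
Among candidates, earliest start is 100 → amber_phase.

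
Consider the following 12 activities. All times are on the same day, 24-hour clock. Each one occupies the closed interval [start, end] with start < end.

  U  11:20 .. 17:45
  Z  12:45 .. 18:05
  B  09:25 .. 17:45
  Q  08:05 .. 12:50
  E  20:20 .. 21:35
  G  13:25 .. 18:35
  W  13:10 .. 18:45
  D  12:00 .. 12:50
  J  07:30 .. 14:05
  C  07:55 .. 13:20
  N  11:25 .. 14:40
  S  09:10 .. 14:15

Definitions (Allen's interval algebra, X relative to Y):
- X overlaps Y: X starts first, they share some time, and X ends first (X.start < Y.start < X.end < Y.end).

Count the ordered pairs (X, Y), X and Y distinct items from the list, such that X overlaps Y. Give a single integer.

36

Checking all 132 ordered pairs for relation 'overlaps'; matching pairs in alphabetical order:
(B, G): B overlaps G ✓
(B, W): B overlaps W ✓
(B, Z): B overlaps Z ✓
(C, B): C overlaps B ✓
(C, N): C overlaps N ✓
(C, S): C overlaps S ✓
(C, U): C overlaps U ✓
(C, W): C overlaps W ✓
(C, Z): C overlaps Z ✓
(D, Z): D overlaps Z ✓
(J, B): J overlaps B ✓
(J, G): J overlaps G ✓
(J, N): J overlaps N ✓
(J, S): J overlaps S ✓
(J, U): J overlaps U ✓
(J, W): J overlaps W ✓
(J, Z): J overlaps Z ✓
(N, G): N overlaps G ✓
(N, W): N overlaps W ✓
(N, Z): N overlaps Z ✓
(Q, B): Q overlaps B ✓
(Q, N): Q overlaps N ✓
(Q, S): Q overlaps S ✓
(Q, U): Q overlaps U ✓
... plus 12 further pairs not listed.
Count: 36.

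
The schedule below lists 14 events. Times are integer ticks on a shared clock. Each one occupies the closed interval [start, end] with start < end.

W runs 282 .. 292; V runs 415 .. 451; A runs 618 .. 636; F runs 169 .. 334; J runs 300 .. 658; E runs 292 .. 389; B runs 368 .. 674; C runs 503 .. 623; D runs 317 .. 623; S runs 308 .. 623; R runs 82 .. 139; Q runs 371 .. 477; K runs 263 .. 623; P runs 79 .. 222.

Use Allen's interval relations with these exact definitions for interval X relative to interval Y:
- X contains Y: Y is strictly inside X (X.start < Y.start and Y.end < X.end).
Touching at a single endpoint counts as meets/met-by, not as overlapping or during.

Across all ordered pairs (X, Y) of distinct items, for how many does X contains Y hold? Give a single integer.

Checking all 182 ordered pairs for relation 'contains'; matching pairs in alphabetical order:
(B, A): B contains A ✓
(B, C): B contains C ✓
(B, Q): B contains Q ✓
(B, V): B contains V ✓
(D, Q): D contains Q ✓
(D, V): D contains V ✓
(F, W): F contains W ✓
(J, A): J contains A ✓
(J, C): J contains C ✓
(J, D): J contains D ✓
(J, Q): J contains Q ✓
(J, S): J contains S ✓
(J, V): J contains V ✓
(K, E): K contains E ✓
(K, Q): K contains Q ✓
(K, V): K contains V ✓
(K, W): K contains W ✓
(P, R): P contains R ✓
(Q, V): Q contains V ✓
(S, Q): S contains Q ✓
(S, V): S contains V ✓
Count: 21.

21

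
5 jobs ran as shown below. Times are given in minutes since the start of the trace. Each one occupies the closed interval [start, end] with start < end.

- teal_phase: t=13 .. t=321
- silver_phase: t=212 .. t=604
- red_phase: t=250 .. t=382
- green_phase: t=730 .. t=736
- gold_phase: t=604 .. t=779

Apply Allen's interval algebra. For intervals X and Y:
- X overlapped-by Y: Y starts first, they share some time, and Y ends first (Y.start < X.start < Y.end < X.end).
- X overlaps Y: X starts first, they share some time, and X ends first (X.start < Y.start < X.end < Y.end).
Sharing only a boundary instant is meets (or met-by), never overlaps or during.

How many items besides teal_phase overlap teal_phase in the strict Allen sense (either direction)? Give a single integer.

2

Target teal_phase = [t=13, t=321].
gold_phase [t=604, t=779] → after → no.
green_phase [t=730, t=736] → after → no.
red_phase [t=250, t=382] → overlapped-by → counts.
silver_phase [t=212, t=604] → overlapped-by → counts.
Total: 2.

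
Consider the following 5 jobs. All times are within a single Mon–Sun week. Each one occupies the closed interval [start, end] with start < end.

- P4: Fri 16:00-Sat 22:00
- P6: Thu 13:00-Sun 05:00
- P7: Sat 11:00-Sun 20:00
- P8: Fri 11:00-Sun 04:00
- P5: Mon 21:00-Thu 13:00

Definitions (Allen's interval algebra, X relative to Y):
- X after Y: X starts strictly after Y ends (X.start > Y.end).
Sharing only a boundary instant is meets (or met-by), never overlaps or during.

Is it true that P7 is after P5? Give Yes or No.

P7 = [Sat 11:00, Sun 20:00], P5 = [Mon 21:00, Thu 13:00].
Actual relation of P7 to P5: after.
Asked whether 'after' holds → Yes.

Yes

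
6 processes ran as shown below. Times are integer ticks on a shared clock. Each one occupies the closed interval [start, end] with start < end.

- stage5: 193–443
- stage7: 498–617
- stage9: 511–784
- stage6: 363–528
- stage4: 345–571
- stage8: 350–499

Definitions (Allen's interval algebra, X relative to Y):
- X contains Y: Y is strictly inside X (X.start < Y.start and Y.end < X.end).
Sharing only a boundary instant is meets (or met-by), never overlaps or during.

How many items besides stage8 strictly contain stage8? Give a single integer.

Target stage8 = [350, 499].
stage4 [345, 571] → contains → counts.
stage5 [193, 443] → overlaps → no.
stage6 [363, 528] → overlapped-by → no.
stage7 [498, 617] → overlapped-by → no.
stage9 [511, 784] → after → no.
Total: 1.

1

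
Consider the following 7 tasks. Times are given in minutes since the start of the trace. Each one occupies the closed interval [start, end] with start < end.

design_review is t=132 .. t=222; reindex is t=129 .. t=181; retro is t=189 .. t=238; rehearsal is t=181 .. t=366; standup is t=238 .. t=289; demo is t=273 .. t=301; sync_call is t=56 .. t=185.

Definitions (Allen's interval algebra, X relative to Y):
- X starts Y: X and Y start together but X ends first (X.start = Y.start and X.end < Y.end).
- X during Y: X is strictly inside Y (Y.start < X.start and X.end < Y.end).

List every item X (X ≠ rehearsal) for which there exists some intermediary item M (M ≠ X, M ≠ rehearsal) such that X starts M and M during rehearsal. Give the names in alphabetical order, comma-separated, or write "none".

Target rehearsal = [t=181, t=366].
Intermediaries M with M during rehearsal: demo, retro, standup.
Via demo — items with X starts demo: none.
Via retro — items with X starts retro: none.
Via standup — items with X starts standup: none.
Union: none.

none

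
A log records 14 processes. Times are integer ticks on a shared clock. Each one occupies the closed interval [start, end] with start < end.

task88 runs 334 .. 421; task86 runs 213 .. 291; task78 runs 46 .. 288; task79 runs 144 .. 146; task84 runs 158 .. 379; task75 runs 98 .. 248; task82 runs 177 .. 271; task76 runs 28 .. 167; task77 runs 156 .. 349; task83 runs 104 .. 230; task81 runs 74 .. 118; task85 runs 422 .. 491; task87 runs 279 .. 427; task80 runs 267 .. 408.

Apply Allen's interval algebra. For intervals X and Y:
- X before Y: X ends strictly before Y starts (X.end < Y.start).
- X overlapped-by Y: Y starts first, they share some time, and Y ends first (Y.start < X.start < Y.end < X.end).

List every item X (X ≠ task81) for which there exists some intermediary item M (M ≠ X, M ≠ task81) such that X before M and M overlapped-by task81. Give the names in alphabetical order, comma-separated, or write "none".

Target task81 = [74, 118].
Intermediaries M with M overlapped-by task81: task75, task83.
Via task75 — items with X before task75: none.
Via task83 — items with X before task83: none.
Union: none.

none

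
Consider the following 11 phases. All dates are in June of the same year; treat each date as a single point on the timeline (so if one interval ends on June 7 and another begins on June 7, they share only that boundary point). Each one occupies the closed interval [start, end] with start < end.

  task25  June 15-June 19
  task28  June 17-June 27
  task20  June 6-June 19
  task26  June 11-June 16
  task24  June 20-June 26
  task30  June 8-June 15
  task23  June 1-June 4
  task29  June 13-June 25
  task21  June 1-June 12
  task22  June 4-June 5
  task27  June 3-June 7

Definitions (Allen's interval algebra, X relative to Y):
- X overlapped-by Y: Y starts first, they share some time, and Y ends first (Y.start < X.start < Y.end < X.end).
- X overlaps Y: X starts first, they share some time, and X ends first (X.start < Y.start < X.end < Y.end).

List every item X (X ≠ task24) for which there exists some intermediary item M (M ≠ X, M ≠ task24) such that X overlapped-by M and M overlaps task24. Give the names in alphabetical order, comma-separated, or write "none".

task28

Target task24 = [June 20, June 26].
Intermediaries M with M overlaps task24: task29.
Via task29 — items with X overlapped-by task29: task28.
Union: task28.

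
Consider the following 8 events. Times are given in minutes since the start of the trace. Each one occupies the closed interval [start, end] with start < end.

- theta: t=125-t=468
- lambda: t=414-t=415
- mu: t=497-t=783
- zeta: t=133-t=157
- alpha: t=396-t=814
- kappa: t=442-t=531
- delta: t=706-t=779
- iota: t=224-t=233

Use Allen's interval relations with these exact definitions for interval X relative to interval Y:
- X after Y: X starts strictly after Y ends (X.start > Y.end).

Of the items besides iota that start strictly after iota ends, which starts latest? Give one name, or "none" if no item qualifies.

delta

Target iota = [t=224, t=233].
alpha [t=396, t=814] → after → candidate.
delta [t=706, t=779] → after → candidate.
kappa [t=442, t=531] → after → candidate.
lambda [t=414, t=415] → after → candidate.
mu [t=497, t=783] → after → candidate.
theta [t=125, t=468] → contains → excluded.
zeta [t=133, t=157] → before → excluded.
Among candidates, latest start is t=706 → delta.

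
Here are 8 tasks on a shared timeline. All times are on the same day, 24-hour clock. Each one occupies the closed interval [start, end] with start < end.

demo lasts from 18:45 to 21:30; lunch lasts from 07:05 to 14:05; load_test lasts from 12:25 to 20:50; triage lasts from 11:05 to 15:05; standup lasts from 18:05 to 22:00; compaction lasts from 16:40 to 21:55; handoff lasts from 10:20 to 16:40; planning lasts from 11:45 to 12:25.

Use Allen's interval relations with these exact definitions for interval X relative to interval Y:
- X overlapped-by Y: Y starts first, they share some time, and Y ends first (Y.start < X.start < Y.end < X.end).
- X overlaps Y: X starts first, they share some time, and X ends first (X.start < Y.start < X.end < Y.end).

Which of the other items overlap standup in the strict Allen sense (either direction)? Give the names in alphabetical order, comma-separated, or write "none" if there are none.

Target standup = [18:05, 22:00].
compaction [16:40, 21:55] → overlaps → yes.
demo [18:45, 21:30] → during → no.
handoff [10:20, 16:40] → before → no.
load_test [12:25, 20:50] → overlaps → yes.
lunch [07:05, 14:05] → before → no.
planning [11:45, 12:25] → before → no.
triage [11:05, 15:05] → before → no.
Result: compaction, load_test.

compaction, load_test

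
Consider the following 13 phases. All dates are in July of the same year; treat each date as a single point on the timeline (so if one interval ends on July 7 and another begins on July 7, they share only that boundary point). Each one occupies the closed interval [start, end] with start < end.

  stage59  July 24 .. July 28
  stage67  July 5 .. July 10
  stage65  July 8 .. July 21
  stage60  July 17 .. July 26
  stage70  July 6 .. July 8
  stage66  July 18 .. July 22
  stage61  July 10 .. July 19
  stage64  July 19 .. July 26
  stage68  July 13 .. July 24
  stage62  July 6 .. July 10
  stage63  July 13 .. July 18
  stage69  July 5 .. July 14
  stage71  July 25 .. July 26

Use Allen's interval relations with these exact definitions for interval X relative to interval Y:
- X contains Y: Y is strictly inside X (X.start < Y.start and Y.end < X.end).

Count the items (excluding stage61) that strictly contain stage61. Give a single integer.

1

Target stage61 = [July 10, July 19].
stage59 [July 24, July 28] → after → no.
stage60 [July 17, July 26] → overlapped-by → no.
stage62 [July 6, July 10] → meets → no.
stage63 [July 13, July 18] → during → no.
stage64 [July 19, July 26] → met-by → no.
stage65 [July 8, July 21] → contains → counts.
stage66 [July 18, July 22] → overlapped-by → no.
stage67 [July 5, July 10] → meets → no.
stage68 [July 13, July 24] → overlapped-by → no.
stage69 [July 5, July 14] → overlaps → no.
stage70 [July 6, July 8] → before → no.
stage71 [July 25, July 26] → after → no.
Total: 1.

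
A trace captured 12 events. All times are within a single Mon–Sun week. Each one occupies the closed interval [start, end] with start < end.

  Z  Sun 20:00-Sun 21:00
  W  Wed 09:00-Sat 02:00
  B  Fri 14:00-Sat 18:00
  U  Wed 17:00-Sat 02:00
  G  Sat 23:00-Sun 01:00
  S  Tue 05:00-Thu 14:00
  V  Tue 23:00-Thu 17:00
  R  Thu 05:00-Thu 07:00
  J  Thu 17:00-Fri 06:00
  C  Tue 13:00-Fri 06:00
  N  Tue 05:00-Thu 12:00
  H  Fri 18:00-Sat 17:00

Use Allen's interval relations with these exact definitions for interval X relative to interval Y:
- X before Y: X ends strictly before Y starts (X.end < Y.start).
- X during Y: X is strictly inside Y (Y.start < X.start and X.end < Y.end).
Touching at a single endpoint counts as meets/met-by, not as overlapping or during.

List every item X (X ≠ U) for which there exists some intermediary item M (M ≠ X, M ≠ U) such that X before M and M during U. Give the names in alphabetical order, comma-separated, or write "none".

N, R, S

Target U = [Wed 17:00, Sat 02:00].
Intermediaries M with M during U: J, R.
Via J — items with X before J: N, R, S.
Via R — items with X before R: none.
Union: N, R, S.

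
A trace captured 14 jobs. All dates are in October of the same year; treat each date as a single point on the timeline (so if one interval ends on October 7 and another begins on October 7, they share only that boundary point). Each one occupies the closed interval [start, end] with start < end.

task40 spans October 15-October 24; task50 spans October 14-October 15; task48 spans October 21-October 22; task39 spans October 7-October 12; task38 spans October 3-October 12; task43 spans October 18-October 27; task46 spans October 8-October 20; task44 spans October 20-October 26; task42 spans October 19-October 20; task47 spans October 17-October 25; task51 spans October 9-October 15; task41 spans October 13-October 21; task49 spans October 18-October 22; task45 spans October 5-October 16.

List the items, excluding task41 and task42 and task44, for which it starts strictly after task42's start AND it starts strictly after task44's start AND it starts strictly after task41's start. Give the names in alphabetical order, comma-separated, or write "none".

Conditions: its start is strictly after task42's start (X.start > October 19) AND its start is strictly after task44's start (X.start > October 20) AND its start is strictly after task41's start (X.start > October 13).
task38: start October 3 > October 19? ✗; start October 3 > October 20? ✗; start October 3 > October 13? ✗ → no.
task39: start October 7 > October 19? ✗; start October 7 > October 20? ✗; start October 7 > October 13? ✗ → no.
task40: start October 15 > October 19? ✗; start October 15 > October 20? ✗; start October 15 > October 13? ✓ → no.
task43: start October 18 > October 19? ✗; start October 18 > October 20? ✗; start October 18 > October 13? ✓ → no.
task45: start October 5 > October 19? ✗; start October 5 > October 20? ✗; start October 5 > October 13? ✗ → no.
task46: start October 8 > October 19? ✗; start October 8 > October 20? ✗; start October 8 > October 13? ✗ → no.
task47: start October 17 > October 19? ✗; start October 17 > October 20? ✗; start October 17 > October 13? ✓ → no.
task48: start October 21 > October 19? ✓; start October 21 > October 20? ✓; start October 21 > October 13? ✓ → yes.
task49: start October 18 > October 19? ✗; start October 18 > October 20? ✗; start October 18 > October 13? ✓ → no.
task50: start October 14 > October 19? ✗; start October 14 > October 20? ✗; start October 14 > October 13? ✓ → no.
task51: start October 9 > October 19? ✗; start October 9 > October 20? ✗; start October 9 > October 13? ✗ → no.
Result: task48.

task48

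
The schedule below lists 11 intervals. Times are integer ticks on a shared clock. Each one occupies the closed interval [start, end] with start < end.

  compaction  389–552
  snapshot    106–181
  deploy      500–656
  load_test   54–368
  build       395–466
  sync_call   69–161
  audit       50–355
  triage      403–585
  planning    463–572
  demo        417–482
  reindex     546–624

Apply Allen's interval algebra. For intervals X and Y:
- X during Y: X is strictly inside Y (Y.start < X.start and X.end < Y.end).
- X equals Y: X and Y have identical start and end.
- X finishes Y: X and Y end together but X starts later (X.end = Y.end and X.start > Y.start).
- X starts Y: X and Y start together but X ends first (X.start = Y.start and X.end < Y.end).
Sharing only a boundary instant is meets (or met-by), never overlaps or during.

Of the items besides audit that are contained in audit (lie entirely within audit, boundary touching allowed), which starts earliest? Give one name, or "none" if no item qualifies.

sync_call

Target audit = [50, 355].
build [395, 466] → after → excluded.
compaction [389, 552] → after → excluded.
demo [417, 482] → after → excluded.
deploy [500, 656] → after → excluded.
load_test [54, 368] → overlapped-by → excluded.
planning [463, 572] → after → excluded.
reindex [546, 624] → after → excluded.
snapshot [106, 181] → during → candidate.
sync_call [69, 161] → during → candidate.
triage [403, 585] → after → excluded.
Among candidates, earliest start is 69 → sync_call.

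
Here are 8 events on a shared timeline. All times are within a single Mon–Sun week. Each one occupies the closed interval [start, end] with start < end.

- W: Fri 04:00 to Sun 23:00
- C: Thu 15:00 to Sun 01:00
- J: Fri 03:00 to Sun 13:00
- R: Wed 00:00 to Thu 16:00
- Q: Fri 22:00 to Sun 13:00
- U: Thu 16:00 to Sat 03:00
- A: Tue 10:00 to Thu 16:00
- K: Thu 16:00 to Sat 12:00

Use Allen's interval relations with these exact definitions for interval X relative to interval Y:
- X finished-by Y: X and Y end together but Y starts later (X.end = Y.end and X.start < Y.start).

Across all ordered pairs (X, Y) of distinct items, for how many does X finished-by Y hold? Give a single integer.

Checking all 56 ordered pairs for relation 'finished-by'; matching pairs in alphabetical order:
(A, R): A finished-by R ✓
(J, Q): J finished-by Q ✓
Count: 2.

2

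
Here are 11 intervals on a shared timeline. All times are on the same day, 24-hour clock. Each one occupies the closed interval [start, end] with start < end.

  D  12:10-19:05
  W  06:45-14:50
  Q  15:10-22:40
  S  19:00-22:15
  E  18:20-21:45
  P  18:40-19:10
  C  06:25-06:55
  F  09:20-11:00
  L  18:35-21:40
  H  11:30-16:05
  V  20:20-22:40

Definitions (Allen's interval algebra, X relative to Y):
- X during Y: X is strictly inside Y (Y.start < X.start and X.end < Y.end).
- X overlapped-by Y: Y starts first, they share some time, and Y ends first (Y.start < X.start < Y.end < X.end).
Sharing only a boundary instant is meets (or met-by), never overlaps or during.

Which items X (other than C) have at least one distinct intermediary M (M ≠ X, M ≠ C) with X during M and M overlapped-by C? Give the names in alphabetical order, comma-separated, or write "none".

F

Target C = [06:25, 06:55].
Intermediaries M with M overlapped-by C: W.
Via W — items with X during W: F.
Union: F.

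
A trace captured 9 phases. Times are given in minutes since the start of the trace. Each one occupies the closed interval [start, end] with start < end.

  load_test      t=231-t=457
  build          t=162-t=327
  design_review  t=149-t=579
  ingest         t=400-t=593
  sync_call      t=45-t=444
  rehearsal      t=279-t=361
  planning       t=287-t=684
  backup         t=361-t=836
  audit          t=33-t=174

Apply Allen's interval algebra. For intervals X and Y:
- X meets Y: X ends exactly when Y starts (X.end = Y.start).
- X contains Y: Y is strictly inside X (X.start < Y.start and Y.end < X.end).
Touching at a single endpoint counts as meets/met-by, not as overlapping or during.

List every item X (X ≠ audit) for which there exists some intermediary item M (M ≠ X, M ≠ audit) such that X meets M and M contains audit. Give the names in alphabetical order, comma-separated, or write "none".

none

Target audit = [t=33, t=174].
Intermediaries M with M contains audit: none.
Union: none.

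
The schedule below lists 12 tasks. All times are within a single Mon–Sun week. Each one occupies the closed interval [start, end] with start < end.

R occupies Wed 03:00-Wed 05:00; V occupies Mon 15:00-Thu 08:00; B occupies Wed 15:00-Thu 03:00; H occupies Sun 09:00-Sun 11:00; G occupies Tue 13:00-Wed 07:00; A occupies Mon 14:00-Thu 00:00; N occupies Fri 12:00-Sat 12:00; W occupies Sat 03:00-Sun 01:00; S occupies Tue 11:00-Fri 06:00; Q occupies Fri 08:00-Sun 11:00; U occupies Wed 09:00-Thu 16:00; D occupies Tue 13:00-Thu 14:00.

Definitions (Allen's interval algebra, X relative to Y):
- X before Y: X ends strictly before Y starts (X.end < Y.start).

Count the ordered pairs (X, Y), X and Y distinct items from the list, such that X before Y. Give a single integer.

38

Checking all 132 ordered pairs for relation 'before'; matching pairs in alphabetical order:
(A, H): A before H ✓
(A, N): A before N ✓
(A, Q): A before Q ✓
(A, W): A before W ✓
(B, H): B before H ✓
(B, N): B before N ✓
(B, Q): B before Q ✓
(B, W): B before W ✓
(D, H): D before H ✓
(D, N): D before N ✓
(D, Q): D before Q ✓
(D, W): D before W ✓
(G, B): G before B ✓
(G, H): G before H ✓
(G, N): G before N ✓
(G, Q): G before Q ✓
(G, U): G before U ✓
(G, W): G before W ✓
(N, H): N before H ✓
(R, B): R before B ✓
(R, H): R before H ✓
(R, N): R before N ✓
(R, Q): R before Q ✓
(R, U): R before U ✓
... plus 14 further pairs not listed.
Count: 38.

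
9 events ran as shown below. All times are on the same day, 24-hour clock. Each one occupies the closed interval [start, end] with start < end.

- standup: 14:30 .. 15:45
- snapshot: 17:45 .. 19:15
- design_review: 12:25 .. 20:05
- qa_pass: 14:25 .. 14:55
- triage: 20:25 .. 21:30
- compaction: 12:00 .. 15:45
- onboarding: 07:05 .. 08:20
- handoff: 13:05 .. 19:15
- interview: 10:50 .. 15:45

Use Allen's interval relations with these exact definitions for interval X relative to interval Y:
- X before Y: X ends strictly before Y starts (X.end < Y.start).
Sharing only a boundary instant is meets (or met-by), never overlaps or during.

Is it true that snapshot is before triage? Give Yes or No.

Yes

snapshot = [17:45, 19:15], triage = [20:25, 21:30].
Actual relation of snapshot to triage: before.
Asked whether 'before' holds → Yes.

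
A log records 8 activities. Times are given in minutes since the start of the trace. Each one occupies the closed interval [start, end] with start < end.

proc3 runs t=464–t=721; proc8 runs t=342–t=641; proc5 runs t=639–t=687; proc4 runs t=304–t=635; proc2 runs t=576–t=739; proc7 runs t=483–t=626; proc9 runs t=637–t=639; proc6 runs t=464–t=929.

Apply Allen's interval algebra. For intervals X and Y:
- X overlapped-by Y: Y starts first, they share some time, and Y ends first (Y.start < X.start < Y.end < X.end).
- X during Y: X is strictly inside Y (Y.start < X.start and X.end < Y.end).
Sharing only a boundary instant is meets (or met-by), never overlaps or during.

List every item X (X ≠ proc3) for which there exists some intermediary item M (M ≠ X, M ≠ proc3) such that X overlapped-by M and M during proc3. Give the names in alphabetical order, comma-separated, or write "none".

Target proc3 = [t=464, t=721].
Intermediaries M with M during proc3: proc5, proc7, proc9.
Via proc5 — items with X overlapped-by proc5: none.
Via proc7 — items with X overlapped-by proc7: proc2.
Via proc9 — items with X overlapped-by proc9: none.
Union: proc2.

proc2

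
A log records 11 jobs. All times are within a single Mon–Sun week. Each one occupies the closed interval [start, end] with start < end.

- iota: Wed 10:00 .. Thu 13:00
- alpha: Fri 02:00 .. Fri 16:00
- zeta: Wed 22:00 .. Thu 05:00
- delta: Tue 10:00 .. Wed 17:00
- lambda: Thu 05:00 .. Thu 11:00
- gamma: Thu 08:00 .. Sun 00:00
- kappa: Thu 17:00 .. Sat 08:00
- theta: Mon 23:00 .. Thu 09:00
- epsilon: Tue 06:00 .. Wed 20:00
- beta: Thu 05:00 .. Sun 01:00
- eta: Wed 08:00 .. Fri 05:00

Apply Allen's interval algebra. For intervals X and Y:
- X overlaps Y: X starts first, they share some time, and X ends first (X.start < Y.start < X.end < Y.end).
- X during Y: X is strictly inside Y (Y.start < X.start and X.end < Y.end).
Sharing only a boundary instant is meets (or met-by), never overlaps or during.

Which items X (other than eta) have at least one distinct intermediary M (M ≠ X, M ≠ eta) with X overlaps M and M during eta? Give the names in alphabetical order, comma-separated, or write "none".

Target eta = [Wed 08:00, Fri 05:00].
Intermediaries M with M during eta: iota, lambda, zeta.
Via iota — items with X overlaps iota: delta, epsilon, theta.
Via lambda — items with X overlaps lambda: theta.
Via zeta — items with X overlaps zeta: none.
Union: delta, epsilon, theta.

delta, epsilon, theta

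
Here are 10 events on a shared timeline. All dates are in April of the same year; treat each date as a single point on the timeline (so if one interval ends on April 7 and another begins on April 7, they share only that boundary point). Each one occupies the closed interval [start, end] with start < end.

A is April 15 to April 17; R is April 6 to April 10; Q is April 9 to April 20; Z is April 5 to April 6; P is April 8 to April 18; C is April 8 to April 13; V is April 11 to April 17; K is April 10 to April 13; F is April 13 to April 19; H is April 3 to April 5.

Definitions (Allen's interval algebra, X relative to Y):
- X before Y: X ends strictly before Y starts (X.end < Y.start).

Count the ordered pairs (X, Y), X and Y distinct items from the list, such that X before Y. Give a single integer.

20

Checking all 90 ordered pairs for relation 'before'; matching pairs in alphabetical order:
(C, A): C before A ✓
(H, A): H before A ✓
(H, C): H before C ✓
(H, F): H before F ✓
(H, K): H before K ✓
(H, P): H before P ✓
(H, Q): H before Q ✓
(H, R): H before R ✓
(H, V): H before V ✓
(K, A): K before A ✓
(R, A): R before A ✓
(R, F): R before F ✓
(R, V): R before V ✓
(Z, A): Z before A ✓
(Z, C): Z before C ✓
(Z, F): Z before F ✓
(Z, K): Z before K ✓
(Z, P): Z before P ✓
(Z, Q): Z before Q ✓
(Z, V): Z before V ✓
Count: 20.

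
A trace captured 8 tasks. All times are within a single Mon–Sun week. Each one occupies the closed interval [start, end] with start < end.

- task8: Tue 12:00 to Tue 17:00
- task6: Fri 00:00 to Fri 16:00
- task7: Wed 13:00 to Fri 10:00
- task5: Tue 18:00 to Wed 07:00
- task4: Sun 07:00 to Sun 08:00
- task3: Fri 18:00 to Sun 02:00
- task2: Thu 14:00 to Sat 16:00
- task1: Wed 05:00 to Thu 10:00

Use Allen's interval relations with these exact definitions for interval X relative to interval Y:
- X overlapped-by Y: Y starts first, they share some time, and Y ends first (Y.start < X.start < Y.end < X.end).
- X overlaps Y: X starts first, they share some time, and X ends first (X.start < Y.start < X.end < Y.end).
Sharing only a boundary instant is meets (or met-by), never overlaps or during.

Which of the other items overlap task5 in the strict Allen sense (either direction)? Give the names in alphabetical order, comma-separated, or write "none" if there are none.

Target task5 = [Tue 18:00, Wed 07:00].
task1 [Wed 05:00, Thu 10:00] → overlapped-by → yes.
task2 [Thu 14:00, Sat 16:00] → after → no.
task3 [Fri 18:00, Sun 02:00] → after → no.
task4 [Sun 07:00, Sun 08:00] → after → no.
task6 [Fri 00:00, Fri 16:00] → after → no.
task7 [Wed 13:00, Fri 10:00] → after → no.
task8 [Tue 12:00, Tue 17:00] → before → no.
Result: task1.

task1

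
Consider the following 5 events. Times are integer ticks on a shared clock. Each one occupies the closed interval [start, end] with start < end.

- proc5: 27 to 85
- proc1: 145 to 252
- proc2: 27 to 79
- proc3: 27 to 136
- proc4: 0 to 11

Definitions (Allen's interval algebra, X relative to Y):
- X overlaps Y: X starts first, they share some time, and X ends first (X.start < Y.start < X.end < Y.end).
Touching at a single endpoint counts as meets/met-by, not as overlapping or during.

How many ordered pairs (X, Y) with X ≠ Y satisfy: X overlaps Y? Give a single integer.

Checking all 20 ordered pairs for relation 'overlaps'; matching pairs in alphabetical order:
No pair satisfies it.
Count: 0.

0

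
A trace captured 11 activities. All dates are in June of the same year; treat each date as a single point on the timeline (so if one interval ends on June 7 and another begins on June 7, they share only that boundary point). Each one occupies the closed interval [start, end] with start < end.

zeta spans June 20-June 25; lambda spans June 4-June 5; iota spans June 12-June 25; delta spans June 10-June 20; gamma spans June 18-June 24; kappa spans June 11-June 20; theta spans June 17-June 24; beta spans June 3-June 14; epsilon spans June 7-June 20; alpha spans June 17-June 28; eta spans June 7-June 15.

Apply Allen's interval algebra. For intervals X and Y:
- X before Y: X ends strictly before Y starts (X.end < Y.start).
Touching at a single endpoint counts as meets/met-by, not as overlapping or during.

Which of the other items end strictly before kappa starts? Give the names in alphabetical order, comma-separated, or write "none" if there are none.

lambda

Target kappa = [June 11, June 20].
alpha [June 17, June 28] → overlapped-by → no.
beta [June 3, June 14] → overlaps → no.
delta [June 10, June 20] → finished-by → no.
epsilon [June 7, June 20] → finished-by → no.
eta [June 7, June 15] → overlaps → no.
gamma [June 18, June 24] → overlapped-by → no.
iota [June 12, June 25] → overlapped-by → no.
lambda [June 4, June 5] → before → yes.
theta [June 17, June 24] → overlapped-by → no.
zeta [June 20, June 25] → met-by → no.
Result: lambda.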